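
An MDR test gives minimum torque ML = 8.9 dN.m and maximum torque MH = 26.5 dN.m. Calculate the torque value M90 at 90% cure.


M90 = ML + 0.9 * (MH - ML)
M90 = 8.9 + 0.9 * (26.5 - 8.9)
M90 = 8.9 + 0.9 * 17.6
M90 = 24.74 dN.m

24.74 dN.m


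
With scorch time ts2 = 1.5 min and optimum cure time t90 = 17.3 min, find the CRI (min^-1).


CRI = 100 / (t90 - ts2)
= 100 / (17.3 - 1.5)
= 100 / 15.8
= 6.33 min^-1

6.33 min^-1


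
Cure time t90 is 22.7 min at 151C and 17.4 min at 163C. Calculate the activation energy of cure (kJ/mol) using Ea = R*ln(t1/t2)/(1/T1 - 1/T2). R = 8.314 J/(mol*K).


T1 = 424.15 K, T2 = 436.15 K
1/T1 - 1/T2 = 6.4867e-05
ln(t1/t2) = ln(22.7/17.4) = 0.2659
Ea = 8.314 * 0.2659 / 6.4867e-05 = 34079.5485 J/mol
Ea = 34.08 kJ/mol

34.08 kJ/mol


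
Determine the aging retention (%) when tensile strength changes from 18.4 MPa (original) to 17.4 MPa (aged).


Retention = aged / original * 100
= 17.4 / 18.4 * 100
= 94.6%

94.6%


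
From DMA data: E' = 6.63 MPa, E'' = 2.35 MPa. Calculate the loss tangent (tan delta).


tan delta = E'' / E'
= 2.35 / 6.63
= 0.3544

tan delta = 0.3544


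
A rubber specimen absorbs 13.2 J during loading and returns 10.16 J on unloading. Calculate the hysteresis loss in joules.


Hysteresis loss = loading - unloading
= 13.2 - 10.16
= 3.04 J

3.04 J


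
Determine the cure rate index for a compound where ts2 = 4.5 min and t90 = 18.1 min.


CRI = 100 / (t90 - ts2)
= 100 / (18.1 - 4.5)
= 100 / 13.6
= 7.35 min^-1

7.35 min^-1


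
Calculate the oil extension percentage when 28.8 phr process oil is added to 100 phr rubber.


Oil % = oil / (100 + oil) * 100
= 28.8 / (100 + 28.8) * 100
= 28.8 / 128.8 * 100
= 22.36%

22.36%


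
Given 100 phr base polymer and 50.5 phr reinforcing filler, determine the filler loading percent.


Filler % = filler / (rubber + filler) * 100
= 50.5 / (100 + 50.5) * 100
= 50.5 / 150.5 * 100
= 33.55%

33.55%


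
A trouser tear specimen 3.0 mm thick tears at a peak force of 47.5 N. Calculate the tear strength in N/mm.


Tear strength = force / thickness
= 47.5 / 3.0
= 15.83 N/mm

15.83 N/mm


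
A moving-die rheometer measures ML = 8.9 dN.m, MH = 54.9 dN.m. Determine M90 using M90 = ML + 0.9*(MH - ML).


M90 = ML + 0.9 * (MH - ML)
M90 = 8.9 + 0.9 * (54.9 - 8.9)
M90 = 8.9 + 0.9 * 46.0
M90 = 50.3 dN.m

50.3 dN.m


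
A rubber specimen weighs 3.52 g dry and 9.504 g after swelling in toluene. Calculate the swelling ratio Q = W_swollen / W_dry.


Q = W_swollen / W_dry
Q = 9.504 / 3.52
Q = 2.7

Q = 2.7


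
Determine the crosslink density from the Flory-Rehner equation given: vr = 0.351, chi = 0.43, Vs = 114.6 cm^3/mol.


ln(1 - vr) = ln(1 - 0.351) = -0.4323
Numerator = -((-0.4323) + 0.351 + 0.43 * 0.351^2) = 0.0283
Denominator = 114.6 * (0.351^(1/3) - 0.351/2) = 60.7266
nu = 0.0283 / 60.7266 = 4.6678e-04 mol/cm^3

4.6678e-04 mol/cm^3


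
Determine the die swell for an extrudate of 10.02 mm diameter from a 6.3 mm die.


Die swell ratio = D_extrudate / D_die
= 10.02 / 6.3
= 1.59

Die swell = 1.59


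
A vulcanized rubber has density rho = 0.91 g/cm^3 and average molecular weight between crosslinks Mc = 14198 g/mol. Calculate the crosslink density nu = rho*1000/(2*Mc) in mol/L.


nu = rho * 1000 / (2 * Mc)
nu = 0.91 * 1000 / (2 * 14198)
nu = 910.0 / 28396
nu = 0.0320 mol/L

0.0320 mol/L


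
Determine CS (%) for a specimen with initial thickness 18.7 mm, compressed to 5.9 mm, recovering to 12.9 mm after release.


CS = (t0 - recovered) / (t0 - ts) * 100
= (18.7 - 12.9) / (18.7 - 5.9) * 100
= 5.8 / 12.8 * 100
= 45.3%

45.3%


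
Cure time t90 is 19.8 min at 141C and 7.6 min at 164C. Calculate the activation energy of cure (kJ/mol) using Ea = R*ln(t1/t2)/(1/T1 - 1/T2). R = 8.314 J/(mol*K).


T1 = 414.15 K, T2 = 437.15 K
1/T1 - 1/T2 = 1.2704e-04
ln(t1/t2) = ln(19.8/7.6) = 0.9575
Ea = 8.314 * 0.9575 / 1.2704e-04 = 62664.9065 J/mol
Ea = 62.66 kJ/mol

62.66 kJ/mol


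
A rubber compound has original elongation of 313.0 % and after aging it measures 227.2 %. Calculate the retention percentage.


Retention = aged / original * 100
= 227.2 / 313.0 * 100
= 72.6%

72.6%


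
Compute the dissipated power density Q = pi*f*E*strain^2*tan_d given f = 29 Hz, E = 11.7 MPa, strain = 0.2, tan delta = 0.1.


Q = pi * f * E * strain^2 * tan_d
= pi * 29 * 11.7 * 0.2^2 * 0.1
= pi * 29 * 11.7 * 0.0400 * 0.1
= 4.2638

Q = 4.2638


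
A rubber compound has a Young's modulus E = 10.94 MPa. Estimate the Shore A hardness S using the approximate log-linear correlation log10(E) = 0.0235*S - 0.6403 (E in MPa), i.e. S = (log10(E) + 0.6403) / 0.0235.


log10(E) = 0.0235*S - 0.6403  =>  S = (log10(E) + 0.6403) / 0.0235
log10(10.94) = 1.039017
S = (1.039017 + 0.6403) / 0.0235 = 1.679317 / 0.0235
S = 71.5

Shore A = 71.5


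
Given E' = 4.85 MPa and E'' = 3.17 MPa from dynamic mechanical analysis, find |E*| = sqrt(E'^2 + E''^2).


|E*| = sqrt(E'^2 + E''^2)
= sqrt(4.85^2 + 3.17^2)
= sqrt(23.5225 + 10.0489)
= 5.794 MPa

5.794 MPa


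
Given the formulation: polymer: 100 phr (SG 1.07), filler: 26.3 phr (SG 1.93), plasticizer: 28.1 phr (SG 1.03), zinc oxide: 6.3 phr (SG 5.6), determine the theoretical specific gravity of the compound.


Sum of weights = 160.7
Volume contributions:
  polymer: 100/1.07 = 93.4579
  filler: 26.3/1.93 = 13.6269
  plasticizer: 28.1/1.03 = 27.2816
  zinc oxide: 6.3/5.6 = 1.1250
Sum of volumes = 135.4914
SG = 160.7 / 135.4914 = 1.186

SG = 1.186


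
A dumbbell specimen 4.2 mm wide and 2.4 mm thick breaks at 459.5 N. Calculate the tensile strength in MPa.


Area = width * thickness = 4.2 * 2.4 = 10.08 mm^2
TS = force / area = 459.5 / 10.08 = 45.59 MPa

45.59 MPa


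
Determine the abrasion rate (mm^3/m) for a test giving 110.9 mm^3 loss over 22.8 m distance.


Rate = volume_loss / distance
= 110.9 / 22.8
= 4.864 mm^3/m

4.864 mm^3/m


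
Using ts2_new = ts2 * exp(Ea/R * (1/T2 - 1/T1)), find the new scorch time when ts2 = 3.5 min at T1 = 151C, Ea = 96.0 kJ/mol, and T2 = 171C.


Convert temperatures: T1 = 151 + 273.15 = 424.15 K, T2 = 171 + 273.15 = 444.15 K
ts2_new = 3.5 * exp(96000 / 8.314 * (1/444.15 - 1/424.15))
1/T2 - 1/T1 = -1.0616e-04
ts2_new = 1.03 min

1.03 min


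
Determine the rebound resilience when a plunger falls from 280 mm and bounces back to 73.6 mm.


Resilience = h_rebound / h_drop * 100
= 73.6 / 280 * 100
= 26.3%

26.3%


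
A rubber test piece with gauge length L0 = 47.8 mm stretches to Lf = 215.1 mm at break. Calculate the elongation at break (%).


Elongation = (Lf - L0) / L0 * 100
= (215.1 - 47.8) / 47.8 * 100
= 167.3 / 47.8 * 100
= 350.0%

350.0%


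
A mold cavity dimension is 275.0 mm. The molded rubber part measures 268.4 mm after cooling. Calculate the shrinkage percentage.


Shrinkage = (mold - part) / mold * 100
= (275.0 - 268.4) / 275.0 * 100
= 6.6 / 275.0 * 100
= 2.4%

2.4%


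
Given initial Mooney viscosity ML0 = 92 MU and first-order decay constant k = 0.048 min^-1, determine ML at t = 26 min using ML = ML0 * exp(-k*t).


ML = ML0 * exp(-k * t)
ML = 92 * exp(-0.048 * 26)
ML = 92 * 0.2871
ML = 26.41 MU

26.41 MU


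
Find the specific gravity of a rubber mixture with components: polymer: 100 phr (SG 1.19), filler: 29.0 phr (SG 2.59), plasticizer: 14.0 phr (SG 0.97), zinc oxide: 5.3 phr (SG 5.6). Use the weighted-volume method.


Sum of weights = 148.3
Volume contributions:
  polymer: 100/1.19 = 84.0336
  filler: 29.0/2.59 = 11.1969
  plasticizer: 14.0/0.97 = 14.4330
  zinc oxide: 5.3/5.6 = 0.9464
Sum of volumes = 110.6099
SG = 148.3 / 110.6099 = 1.341

SG = 1.341


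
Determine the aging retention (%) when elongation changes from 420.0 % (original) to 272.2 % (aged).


Retention = aged / original * 100
= 272.2 / 420.0 * 100
= 64.8%

64.8%


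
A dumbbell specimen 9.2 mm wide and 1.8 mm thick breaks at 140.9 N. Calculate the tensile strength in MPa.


Area = width * thickness = 9.2 * 1.8 = 16.56 mm^2
TS = force / area = 140.9 / 16.56 = 8.51 MPa

8.51 MPa


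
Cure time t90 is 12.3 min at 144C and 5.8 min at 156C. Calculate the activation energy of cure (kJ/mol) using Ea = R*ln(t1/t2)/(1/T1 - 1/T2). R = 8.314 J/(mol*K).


T1 = 417.15 K, T2 = 429.15 K
1/T1 - 1/T2 = 6.7032e-05
ln(t1/t2) = ln(12.3/5.8) = 0.7517
Ea = 8.314 * 0.7517 / 6.7032e-05 = 93239.2079 J/mol
Ea = 93.24 kJ/mol

93.24 kJ/mol


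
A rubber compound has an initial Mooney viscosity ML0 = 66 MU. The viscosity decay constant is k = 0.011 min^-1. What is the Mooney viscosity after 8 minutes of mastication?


ML = ML0 * exp(-k * t)
ML = 66 * exp(-0.011 * 8)
ML = 66 * 0.9158
ML = 60.44 MU

60.44 MU


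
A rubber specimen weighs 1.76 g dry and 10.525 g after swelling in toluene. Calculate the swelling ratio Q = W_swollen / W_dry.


Q = W_swollen / W_dry
Q = 10.525 / 1.76
Q = 5.98

Q = 5.98


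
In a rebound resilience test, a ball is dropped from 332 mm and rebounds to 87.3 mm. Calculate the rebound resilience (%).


Resilience = h_rebound / h_drop * 100
= 87.3 / 332 * 100
= 26.3%

26.3%


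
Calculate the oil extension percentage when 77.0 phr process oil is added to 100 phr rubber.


Oil % = oil / (100 + oil) * 100
= 77.0 / (100 + 77.0) * 100
= 77.0 / 177.0 * 100
= 43.5%

43.5%


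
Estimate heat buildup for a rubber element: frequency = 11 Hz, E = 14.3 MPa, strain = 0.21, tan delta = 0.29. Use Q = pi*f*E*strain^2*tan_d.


Q = pi * f * E * strain^2 * tan_d
= pi * 11 * 14.3 * 0.21^2 * 0.29
= pi * 11 * 14.3 * 0.0441 * 0.29
= 6.3200

Q = 6.3200


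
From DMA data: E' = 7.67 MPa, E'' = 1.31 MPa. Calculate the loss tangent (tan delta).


tan delta = E'' / E'
= 1.31 / 7.67
= 0.1708

tan delta = 0.1708


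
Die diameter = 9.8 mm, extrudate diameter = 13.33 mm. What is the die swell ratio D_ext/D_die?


Die swell ratio = D_extrudate / D_die
= 13.33 / 9.8
= 1.36

Die swell = 1.36


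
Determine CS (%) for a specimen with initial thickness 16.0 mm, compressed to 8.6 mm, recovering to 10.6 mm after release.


CS = (t0 - recovered) / (t0 - ts) * 100
= (16.0 - 10.6) / (16.0 - 8.6) * 100
= 5.4 / 7.4 * 100
= 73.0%

73.0%


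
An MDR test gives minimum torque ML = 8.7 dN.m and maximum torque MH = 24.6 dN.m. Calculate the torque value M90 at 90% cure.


M90 = ML + 0.9 * (MH - ML)
M90 = 8.7 + 0.9 * (24.6 - 8.7)
M90 = 8.7 + 0.9 * 15.9
M90 = 23.01 dN.m

23.01 dN.m


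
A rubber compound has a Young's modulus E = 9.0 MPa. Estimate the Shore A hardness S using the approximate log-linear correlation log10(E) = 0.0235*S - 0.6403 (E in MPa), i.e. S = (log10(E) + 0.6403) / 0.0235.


log10(E) = 0.0235*S - 0.6403  =>  S = (log10(E) + 0.6403) / 0.0235
log10(9.0) = 0.954243
S = (0.954243 + 0.6403) / 0.0235 = 1.594543 / 0.0235
S = 67.9

Shore A = 67.9


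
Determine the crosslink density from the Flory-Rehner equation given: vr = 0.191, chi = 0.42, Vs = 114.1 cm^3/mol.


ln(1 - vr) = ln(1 - 0.191) = -0.2120
Numerator = -((-0.2120) + 0.191 + 0.42 * 0.191^2) = 0.0056
Denominator = 114.1 * (0.191^(1/3) - 0.191/2) = 54.8132
nu = 0.0056 / 54.8132 = 1.0279e-04 mol/cm^3

1.0279e-04 mol/cm^3


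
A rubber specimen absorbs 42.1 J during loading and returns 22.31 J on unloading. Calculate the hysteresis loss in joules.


Hysteresis loss = loading - unloading
= 42.1 - 22.31
= 19.79 J

19.79 J


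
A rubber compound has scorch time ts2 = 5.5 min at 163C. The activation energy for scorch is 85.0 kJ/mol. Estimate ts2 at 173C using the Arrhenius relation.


Convert temperatures: T1 = 163 + 273.15 = 436.15 K, T2 = 173 + 273.15 = 446.15 K
ts2_new = 5.5 * exp(85000 / 8.314 * (1/446.15 - 1/436.15))
1/T2 - 1/T1 = -5.1391e-05
ts2_new = 3.25 min

3.25 min


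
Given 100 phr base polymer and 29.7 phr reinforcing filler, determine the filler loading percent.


Filler % = filler / (rubber + filler) * 100
= 29.7 / (100 + 29.7) * 100
= 29.7 / 129.7 * 100
= 22.9%

22.9%


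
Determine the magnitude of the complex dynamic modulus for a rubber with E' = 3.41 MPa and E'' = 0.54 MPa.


|E*| = sqrt(E'^2 + E''^2)
= sqrt(3.41^2 + 0.54^2)
= sqrt(11.6281 + 0.2916)
= 3.452 MPa

3.452 MPa


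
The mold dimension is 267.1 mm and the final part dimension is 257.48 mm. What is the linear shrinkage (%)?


Shrinkage = (mold - part) / mold * 100
= (267.1 - 257.48) / 267.1 * 100
= 9.62 / 267.1 * 100
= 3.6%

3.6%


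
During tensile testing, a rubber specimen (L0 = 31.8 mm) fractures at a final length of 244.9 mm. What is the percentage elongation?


Elongation = (Lf - L0) / L0 * 100
= (244.9 - 31.8) / 31.8 * 100
= 213.1 / 31.8 * 100
= 670.1%

670.1%


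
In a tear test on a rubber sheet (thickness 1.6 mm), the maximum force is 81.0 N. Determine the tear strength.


Tear strength = force / thickness
= 81.0 / 1.6
= 50.62 N/mm

50.62 N/mm


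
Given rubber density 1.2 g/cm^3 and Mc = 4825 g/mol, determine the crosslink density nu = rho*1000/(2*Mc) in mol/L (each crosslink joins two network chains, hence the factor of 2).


nu = rho * 1000 / (2 * Mc)
nu = 1.2 * 1000 / (2 * 4825)
nu = 1200.0 / 9650
nu = 0.1244 mol/L

0.1244 mol/L


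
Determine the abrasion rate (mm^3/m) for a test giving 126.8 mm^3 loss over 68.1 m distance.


Rate = volume_loss / distance
= 126.8 / 68.1
= 1.862 mm^3/m

1.862 mm^3/m


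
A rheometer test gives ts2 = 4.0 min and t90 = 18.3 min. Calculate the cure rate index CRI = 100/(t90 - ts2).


CRI = 100 / (t90 - ts2)
= 100 / (18.3 - 4.0)
= 100 / 14.3
= 6.99 min^-1

6.99 min^-1


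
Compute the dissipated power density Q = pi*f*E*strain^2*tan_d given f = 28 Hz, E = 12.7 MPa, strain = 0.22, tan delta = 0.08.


Q = pi * f * E * strain^2 * tan_d
= pi * 28 * 12.7 * 0.22^2 * 0.08
= pi * 28 * 12.7 * 0.0484 * 0.08
= 4.3256

Q = 4.3256


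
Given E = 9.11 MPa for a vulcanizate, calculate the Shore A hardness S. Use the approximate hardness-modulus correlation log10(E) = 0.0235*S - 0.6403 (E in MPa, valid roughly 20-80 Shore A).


log10(E) = 0.0235*S - 0.6403  =>  S = (log10(E) + 0.6403) / 0.0235
log10(9.11) = 0.959518
S = (0.959518 + 0.6403) / 0.0235 = 1.599818 / 0.0235
S = 68.1

Shore A = 68.1


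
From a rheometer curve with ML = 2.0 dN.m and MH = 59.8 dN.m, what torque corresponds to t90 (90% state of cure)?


M90 = ML + 0.9 * (MH - ML)
M90 = 2.0 + 0.9 * (59.8 - 2.0)
M90 = 2.0 + 0.9 * 57.8
M90 = 54.02 dN.m

54.02 dN.m


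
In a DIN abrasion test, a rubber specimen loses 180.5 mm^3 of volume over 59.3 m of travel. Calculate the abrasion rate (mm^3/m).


Rate = volume_loss / distance
= 180.5 / 59.3
= 3.044 mm^3/m

3.044 mm^3/m


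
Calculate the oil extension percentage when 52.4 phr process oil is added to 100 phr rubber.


Oil % = oil / (100 + oil) * 100
= 52.4 / (100 + 52.4) * 100
= 52.4 / 152.4 * 100
= 34.38%

34.38%


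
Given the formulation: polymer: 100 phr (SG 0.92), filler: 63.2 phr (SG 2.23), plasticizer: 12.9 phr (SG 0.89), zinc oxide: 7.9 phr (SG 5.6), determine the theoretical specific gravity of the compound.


Sum of weights = 184.0
Volume contributions:
  polymer: 100/0.92 = 108.6957
  filler: 63.2/2.23 = 28.3408
  plasticizer: 12.9/0.89 = 14.4944
  zinc oxide: 7.9/5.6 = 1.4107
Sum of volumes = 152.9416
SG = 184.0 / 152.9416 = 1.203

SG = 1.203


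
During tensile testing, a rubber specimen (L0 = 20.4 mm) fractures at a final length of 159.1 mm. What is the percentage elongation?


Elongation = (Lf - L0) / L0 * 100
= (159.1 - 20.4) / 20.4 * 100
= 138.7 / 20.4 * 100
= 679.9%

679.9%


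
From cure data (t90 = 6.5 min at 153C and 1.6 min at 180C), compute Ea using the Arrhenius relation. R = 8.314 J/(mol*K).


T1 = 426.15 K, T2 = 453.15 K
1/T1 - 1/T2 = 1.3982e-04
ln(t1/t2) = ln(6.5/1.6) = 1.4018
Ea = 8.314 * 1.4018 / 1.3982e-04 = 83355.8988 J/mol
Ea = 83.36 kJ/mol

83.36 kJ/mol


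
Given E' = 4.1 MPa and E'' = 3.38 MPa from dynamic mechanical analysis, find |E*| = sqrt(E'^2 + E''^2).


|E*| = sqrt(E'^2 + E''^2)
= sqrt(4.1^2 + 3.38^2)
= sqrt(16.8100 + 11.4244)
= 5.314 MPa

5.314 MPa


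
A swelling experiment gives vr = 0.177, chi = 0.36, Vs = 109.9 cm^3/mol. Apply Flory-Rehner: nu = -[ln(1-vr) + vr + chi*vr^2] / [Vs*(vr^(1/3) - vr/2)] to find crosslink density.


ln(1 - vr) = ln(1 - 0.177) = -0.1948
Numerator = -((-0.1948) + 0.177 + 0.36 * 0.177^2) = 0.0065
Denominator = 109.9 * (0.177^(1/3) - 0.177/2) = 51.9791
nu = 0.0065 / 51.9791 = 1.2545e-04 mol/cm^3

1.2545e-04 mol/cm^3


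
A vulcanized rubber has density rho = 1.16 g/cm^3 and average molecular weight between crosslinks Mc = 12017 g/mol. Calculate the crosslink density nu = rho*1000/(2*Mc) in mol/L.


nu = rho * 1000 / (2 * Mc)
nu = 1.16 * 1000 / (2 * 12017)
nu = 1160.0 / 24034
nu = 0.0483 mol/L

0.0483 mol/L


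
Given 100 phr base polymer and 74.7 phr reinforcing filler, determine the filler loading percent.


Filler % = filler / (rubber + filler) * 100
= 74.7 / (100 + 74.7) * 100
= 74.7 / 174.7 * 100
= 42.76%

42.76%


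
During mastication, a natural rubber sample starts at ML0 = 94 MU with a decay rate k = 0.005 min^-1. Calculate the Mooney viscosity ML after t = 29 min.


ML = ML0 * exp(-k * t)
ML = 94 * exp(-0.005 * 29)
ML = 94 * 0.8650
ML = 81.31 MU

81.31 MU


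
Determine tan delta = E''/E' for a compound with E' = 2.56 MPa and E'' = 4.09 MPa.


tan delta = E'' / E'
= 4.09 / 2.56
= 1.5977

tan delta = 1.5977


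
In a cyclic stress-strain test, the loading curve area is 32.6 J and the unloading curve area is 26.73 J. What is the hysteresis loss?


Hysteresis loss = loading - unloading
= 32.6 - 26.73
= 5.87 J

5.87 J


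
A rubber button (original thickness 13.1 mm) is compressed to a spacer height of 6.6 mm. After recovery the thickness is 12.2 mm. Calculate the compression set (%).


CS = (t0 - recovered) / (t0 - ts) * 100
= (13.1 - 12.2) / (13.1 - 6.6) * 100
= 0.9 / 6.5 * 100
= 13.8%

13.8%


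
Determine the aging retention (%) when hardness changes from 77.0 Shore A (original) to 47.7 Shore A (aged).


Retention = aged / original * 100
= 47.7 / 77.0 * 100
= 61.9%

61.9%


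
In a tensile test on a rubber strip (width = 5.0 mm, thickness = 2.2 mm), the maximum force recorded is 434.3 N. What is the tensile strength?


Area = width * thickness = 5.0 * 2.2 = 11.0 mm^2
TS = force / area = 434.3 / 11.0 = 39.48 MPa

39.48 MPa


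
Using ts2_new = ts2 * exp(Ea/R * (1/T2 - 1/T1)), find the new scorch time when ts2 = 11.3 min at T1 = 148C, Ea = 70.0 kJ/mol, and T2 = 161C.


Convert temperatures: T1 = 148 + 273.15 = 421.15 K, T2 = 161 + 273.15 = 434.15 K
ts2_new = 11.3 * exp(70000 / 8.314 * (1/434.15 - 1/421.15))
1/T2 - 1/T1 = -7.1100e-05
ts2_new = 6.21 min

6.21 min


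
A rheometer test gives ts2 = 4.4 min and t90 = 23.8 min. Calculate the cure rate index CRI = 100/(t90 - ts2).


CRI = 100 / (t90 - ts2)
= 100 / (23.8 - 4.4)
= 100 / 19.4
= 5.15 min^-1

5.15 min^-1


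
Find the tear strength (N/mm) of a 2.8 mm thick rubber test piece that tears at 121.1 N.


Tear strength = force / thickness
= 121.1 / 2.8
= 43.25 N/mm

43.25 N/mm


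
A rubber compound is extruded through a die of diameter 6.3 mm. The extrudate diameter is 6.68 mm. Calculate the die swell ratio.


Die swell ratio = D_extrudate / D_die
= 6.68 / 6.3
= 1.06

Die swell = 1.06


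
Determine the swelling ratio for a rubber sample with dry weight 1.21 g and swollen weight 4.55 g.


Q = W_swollen / W_dry
Q = 4.55 / 1.21
Q = 3.76

Q = 3.76


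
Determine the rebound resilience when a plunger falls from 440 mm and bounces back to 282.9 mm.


Resilience = h_rebound / h_drop * 100
= 282.9 / 440 * 100
= 64.3%

64.3%


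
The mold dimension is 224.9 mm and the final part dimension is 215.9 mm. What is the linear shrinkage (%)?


Shrinkage = (mold - part) / mold * 100
= (224.9 - 215.9) / 224.9 * 100
= 9.0 / 224.9 * 100
= 4.0%

4.0%


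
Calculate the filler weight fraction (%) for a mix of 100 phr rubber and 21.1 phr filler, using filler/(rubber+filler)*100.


Filler % = filler / (rubber + filler) * 100
= 21.1 / (100 + 21.1) * 100
= 21.1 / 121.1 * 100
= 17.42%

17.42%


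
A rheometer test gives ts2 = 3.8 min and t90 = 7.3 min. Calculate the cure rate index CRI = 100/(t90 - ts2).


CRI = 100 / (t90 - ts2)
= 100 / (7.3 - 3.8)
= 100 / 3.5
= 28.57 min^-1

28.57 min^-1


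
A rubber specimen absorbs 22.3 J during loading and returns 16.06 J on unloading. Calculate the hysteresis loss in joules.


Hysteresis loss = loading - unloading
= 22.3 - 16.06
= 6.24 J

6.24 J


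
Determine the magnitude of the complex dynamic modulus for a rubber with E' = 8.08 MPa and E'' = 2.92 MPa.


|E*| = sqrt(E'^2 + E''^2)
= sqrt(8.08^2 + 2.92^2)
= sqrt(65.2864 + 8.5264)
= 8.591 MPa

8.591 MPa


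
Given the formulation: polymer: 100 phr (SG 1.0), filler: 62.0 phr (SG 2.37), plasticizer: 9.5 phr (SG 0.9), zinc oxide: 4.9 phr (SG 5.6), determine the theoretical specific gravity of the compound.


Sum of weights = 176.4
Volume contributions:
  polymer: 100/1.0 = 100.0000
  filler: 62.0/2.37 = 26.1603
  plasticizer: 9.5/0.9 = 10.5556
  zinc oxide: 4.9/5.6 = 0.8750
Sum of volumes = 137.5909
SG = 176.4 / 137.5909 = 1.282

SG = 1.282


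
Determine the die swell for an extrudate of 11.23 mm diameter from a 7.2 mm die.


Die swell ratio = D_extrudate / D_die
= 11.23 / 7.2
= 1.56

Die swell = 1.56


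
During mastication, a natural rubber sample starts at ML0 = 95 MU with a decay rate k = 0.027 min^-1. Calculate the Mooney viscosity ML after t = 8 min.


ML = ML0 * exp(-k * t)
ML = 95 * exp(-0.027 * 8)
ML = 95 * 0.8057
ML = 76.54 MU

76.54 MU


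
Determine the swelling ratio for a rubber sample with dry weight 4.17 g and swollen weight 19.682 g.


Q = W_swollen / W_dry
Q = 19.682 / 4.17
Q = 4.72

Q = 4.72


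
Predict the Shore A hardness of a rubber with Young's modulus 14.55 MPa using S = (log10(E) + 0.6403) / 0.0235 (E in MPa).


log10(E) = 0.0235*S - 0.6403  =>  S = (log10(E) + 0.6403) / 0.0235
log10(14.55) = 1.162863
S = (1.162863 + 0.6403) / 0.0235 = 1.803163 / 0.0235
S = 76.7

Shore A = 76.7


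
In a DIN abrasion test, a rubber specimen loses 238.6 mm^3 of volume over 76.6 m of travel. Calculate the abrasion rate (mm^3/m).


Rate = volume_loss / distance
= 238.6 / 76.6
= 3.115 mm^3/m

3.115 mm^3/m


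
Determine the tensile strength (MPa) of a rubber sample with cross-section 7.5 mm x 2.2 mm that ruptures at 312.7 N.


Area = width * thickness = 7.5 * 2.2 = 16.5 mm^2
TS = force / area = 312.7 / 16.5 = 18.95 MPa

18.95 MPa


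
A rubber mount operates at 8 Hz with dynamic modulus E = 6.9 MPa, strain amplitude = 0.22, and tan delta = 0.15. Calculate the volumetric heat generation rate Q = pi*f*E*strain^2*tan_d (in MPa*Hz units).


Q = pi * f * E * strain^2 * tan_d
= pi * 8 * 6.9 * 0.22^2 * 0.15
= pi * 8 * 6.9 * 0.0484 * 0.15
= 1.2590

Q = 1.2590


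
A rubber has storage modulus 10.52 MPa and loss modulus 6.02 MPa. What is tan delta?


tan delta = E'' / E'
= 6.02 / 10.52
= 0.5722

tan delta = 0.5722


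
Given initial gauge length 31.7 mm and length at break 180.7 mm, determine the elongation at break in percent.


Elongation = (Lf - L0) / L0 * 100
= (180.7 - 31.7) / 31.7 * 100
= 149.0 / 31.7 * 100
= 470.0%

470.0%


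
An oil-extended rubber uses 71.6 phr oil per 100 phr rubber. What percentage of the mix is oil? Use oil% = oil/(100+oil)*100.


Oil % = oil / (100 + oil) * 100
= 71.6 / (100 + 71.6) * 100
= 71.6 / 171.6 * 100
= 41.72%

41.72%


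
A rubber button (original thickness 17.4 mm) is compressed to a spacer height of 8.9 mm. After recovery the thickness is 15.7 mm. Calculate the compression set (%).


CS = (t0 - recovered) / (t0 - ts) * 100
= (17.4 - 15.7) / (17.4 - 8.9) * 100
= 1.7 / 8.5 * 100
= 20.0%

20.0%


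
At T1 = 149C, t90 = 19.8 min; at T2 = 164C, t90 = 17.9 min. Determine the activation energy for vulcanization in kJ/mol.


T1 = 422.15 K, T2 = 437.15 K
1/T1 - 1/T2 = 8.1282e-05
ln(t1/t2) = ln(19.8/17.9) = 0.1009
Ea = 8.314 * 0.1009 / 8.1282e-05 = 10318.7332 J/mol
Ea = 10.32 kJ/mol

10.32 kJ/mol


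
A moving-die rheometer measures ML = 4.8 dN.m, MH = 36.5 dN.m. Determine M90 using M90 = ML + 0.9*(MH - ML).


M90 = ML + 0.9 * (MH - ML)
M90 = 4.8 + 0.9 * (36.5 - 4.8)
M90 = 4.8 + 0.9 * 31.7
M90 = 33.33 dN.m

33.33 dN.m


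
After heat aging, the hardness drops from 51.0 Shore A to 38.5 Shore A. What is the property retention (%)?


Retention = aged / original * 100
= 38.5 / 51.0 * 100
= 75.5%

75.5%


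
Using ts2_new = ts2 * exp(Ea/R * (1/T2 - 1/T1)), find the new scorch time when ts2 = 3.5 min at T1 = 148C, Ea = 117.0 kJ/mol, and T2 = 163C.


Convert temperatures: T1 = 148 + 273.15 = 421.15 K, T2 = 163 + 273.15 = 436.15 K
ts2_new = 3.5 * exp(117000 / 8.314 * (1/436.15 - 1/421.15))
1/T2 - 1/T1 = -8.1662e-05
ts2_new = 1.11 min

1.11 min


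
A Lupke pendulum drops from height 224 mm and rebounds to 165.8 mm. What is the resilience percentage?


Resilience = h_rebound / h_drop * 100
= 165.8 / 224 * 100
= 74.0%

74.0%


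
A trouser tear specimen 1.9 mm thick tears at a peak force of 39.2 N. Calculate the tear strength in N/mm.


Tear strength = force / thickness
= 39.2 / 1.9
= 20.63 N/mm

20.63 N/mm


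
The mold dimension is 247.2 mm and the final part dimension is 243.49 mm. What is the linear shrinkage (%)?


Shrinkage = (mold - part) / mold * 100
= (247.2 - 243.49) / 247.2 * 100
= 3.71 / 247.2 * 100
= 1.5%

1.5%


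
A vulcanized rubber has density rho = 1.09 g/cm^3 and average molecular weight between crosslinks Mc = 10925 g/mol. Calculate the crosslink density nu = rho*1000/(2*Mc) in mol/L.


nu = rho * 1000 / (2 * Mc)
nu = 1.09 * 1000 / (2 * 10925)
nu = 1090.0 / 21850
nu = 0.0499 mol/L

0.0499 mol/L


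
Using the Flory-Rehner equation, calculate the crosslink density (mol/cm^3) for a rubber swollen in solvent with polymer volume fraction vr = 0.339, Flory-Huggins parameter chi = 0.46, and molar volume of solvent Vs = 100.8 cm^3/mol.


ln(1 - vr) = ln(1 - 0.339) = -0.4140
Numerator = -((-0.4140) + 0.339 + 0.46 * 0.339^2) = 0.0221
Denominator = 100.8 * (0.339^(1/3) - 0.339/2) = 53.1990
nu = 0.0221 / 53.1990 = 4.1613e-04 mol/cm^3

4.1613e-04 mol/cm^3


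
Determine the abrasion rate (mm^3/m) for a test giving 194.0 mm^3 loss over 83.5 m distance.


Rate = volume_loss / distance
= 194.0 / 83.5
= 2.323 mm^3/m

2.323 mm^3/m


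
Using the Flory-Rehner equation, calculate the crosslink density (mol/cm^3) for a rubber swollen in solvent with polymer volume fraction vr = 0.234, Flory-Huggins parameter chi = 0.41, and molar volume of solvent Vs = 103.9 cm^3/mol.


ln(1 - vr) = ln(1 - 0.234) = -0.2666
Numerator = -((-0.2666) + 0.234 + 0.41 * 0.234^2) = 0.0101
Denominator = 103.9 * (0.234^(1/3) - 0.234/2) = 51.8694
nu = 0.0101 / 51.8694 = 1.9517e-04 mol/cm^3

1.9517e-04 mol/cm^3


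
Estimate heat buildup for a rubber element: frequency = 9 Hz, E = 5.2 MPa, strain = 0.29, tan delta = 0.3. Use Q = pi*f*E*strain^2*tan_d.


Q = pi * f * E * strain^2 * tan_d
= pi * 9 * 5.2 * 0.29^2 * 0.3
= pi * 9 * 5.2 * 0.0841 * 0.3
= 3.7095

Q = 3.7095


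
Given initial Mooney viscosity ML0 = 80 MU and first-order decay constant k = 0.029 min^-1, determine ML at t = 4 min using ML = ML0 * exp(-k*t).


ML = ML0 * exp(-k * t)
ML = 80 * exp(-0.029 * 4)
ML = 80 * 0.8905
ML = 71.24 MU

71.24 MU


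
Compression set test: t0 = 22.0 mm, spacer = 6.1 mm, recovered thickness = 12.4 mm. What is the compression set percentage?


CS = (t0 - recovered) / (t0 - ts) * 100
= (22.0 - 12.4) / (22.0 - 6.1) * 100
= 9.6 / 15.9 * 100
= 60.4%

60.4%


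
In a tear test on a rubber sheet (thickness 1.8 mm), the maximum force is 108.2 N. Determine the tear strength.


Tear strength = force / thickness
= 108.2 / 1.8
= 60.11 N/mm

60.11 N/mm


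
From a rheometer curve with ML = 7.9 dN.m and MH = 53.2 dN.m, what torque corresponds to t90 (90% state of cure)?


M90 = ML + 0.9 * (MH - ML)
M90 = 7.9 + 0.9 * (53.2 - 7.9)
M90 = 7.9 + 0.9 * 45.3
M90 = 48.67 dN.m

48.67 dN.m


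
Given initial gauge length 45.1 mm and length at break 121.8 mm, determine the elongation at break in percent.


Elongation = (Lf - L0) / L0 * 100
= (121.8 - 45.1) / 45.1 * 100
= 76.7 / 45.1 * 100
= 170.1%

170.1%


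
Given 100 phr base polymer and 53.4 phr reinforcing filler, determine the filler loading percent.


Filler % = filler / (rubber + filler) * 100
= 53.4 / (100 + 53.4) * 100
= 53.4 / 153.4 * 100
= 34.81%

34.81%


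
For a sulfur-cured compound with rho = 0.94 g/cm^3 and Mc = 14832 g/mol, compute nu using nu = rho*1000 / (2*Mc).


nu = rho * 1000 / (2 * Mc)
nu = 0.94 * 1000 / (2 * 14832)
nu = 940.0 / 29664
nu = 0.0317 mol/L

0.0317 mol/L


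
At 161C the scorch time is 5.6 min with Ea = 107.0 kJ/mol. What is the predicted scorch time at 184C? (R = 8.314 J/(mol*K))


Convert temperatures: T1 = 161 + 273.15 = 434.15 K, T2 = 184 + 273.15 = 457.15 K
ts2_new = 5.6 * exp(107000 / 8.314 * (1/457.15 - 1/434.15))
1/T2 - 1/T1 = -1.1589e-04
ts2_new = 1.26 min

1.26 min


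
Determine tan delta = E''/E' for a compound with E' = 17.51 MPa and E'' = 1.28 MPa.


tan delta = E'' / E'
= 1.28 / 17.51
= 0.0731

tan delta = 0.0731


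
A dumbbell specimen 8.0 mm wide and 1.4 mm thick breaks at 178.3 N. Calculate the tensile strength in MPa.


Area = width * thickness = 8.0 * 1.4 = 11.2 mm^2
TS = force / area = 178.3 / 11.2 = 15.92 MPa

15.92 MPa


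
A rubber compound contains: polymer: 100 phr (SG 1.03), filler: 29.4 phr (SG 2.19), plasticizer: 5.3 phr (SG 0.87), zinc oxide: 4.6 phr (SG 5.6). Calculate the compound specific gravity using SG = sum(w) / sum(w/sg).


Sum of weights = 139.3
Volume contributions:
  polymer: 100/1.03 = 97.0874
  filler: 29.4/2.19 = 13.4247
  plasticizer: 5.3/0.87 = 6.0920
  zinc oxide: 4.6/5.6 = 0.8214
Sum of volumes = 117.4254
SG = 139.3 / 117.4254 = 1.186

SG = 1.186


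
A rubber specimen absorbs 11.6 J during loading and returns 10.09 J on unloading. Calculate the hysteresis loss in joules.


Hysteresis loss = loading - unloading
= 11.6 - 10.09
= 1.51 J

1.51 J


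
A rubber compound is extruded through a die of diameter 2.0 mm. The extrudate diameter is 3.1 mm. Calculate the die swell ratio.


Die swell ratio = D_extrudate / D_die
= 3.1 / 2.0
= 1.55

Die swell = 1.55


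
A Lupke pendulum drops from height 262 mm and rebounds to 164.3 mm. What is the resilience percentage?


Resilience = h_rebound / h_drop * 100
= 164.3 / 262 * 100
= 62.7%

62.7%


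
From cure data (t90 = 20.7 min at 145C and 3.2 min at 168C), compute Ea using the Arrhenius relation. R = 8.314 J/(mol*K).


T1 = 418.15 K, T2 = 441.15 K
1/T1 - 1/T2 = 1.2468e-04
ln(t1/t2) = ln(20.7/3.2) = 1.8670
Ea = 8.314 * 1.8670 / 1.2468e-04 = 124491.8460 J/mol
Ea = 124.49 kJ/mol

124.49 kJ/mol


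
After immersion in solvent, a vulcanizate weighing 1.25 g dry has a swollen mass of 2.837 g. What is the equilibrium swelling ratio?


Q = W_swollen / W_dry
Q = 2.837 / 1.25
Q = 2.27

Q = 2.27


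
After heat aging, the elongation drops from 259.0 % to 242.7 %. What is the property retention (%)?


Retention = aged / original * 100
= 242.7 / 259.0 * 100
= 93.7%

93.7%


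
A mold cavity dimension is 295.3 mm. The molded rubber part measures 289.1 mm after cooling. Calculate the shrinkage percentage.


Shrinkage = (mold - part) / mold * 100
= (295.3 - 289.1) / 295.3 * 100
= 6.2 / 295.3 * 100
= 2.1%

2.1%


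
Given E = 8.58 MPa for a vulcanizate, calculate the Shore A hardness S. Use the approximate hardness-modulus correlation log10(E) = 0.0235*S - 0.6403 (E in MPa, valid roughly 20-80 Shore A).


log10(E) = 0.0235*S - 0.6403  =>  S = (log10(E) + 0.6403) / 0.0235
log10(8.58) = 0.933487
S = (0.933487 + 0.6403) / 0.0235 = 1.573787 / 0.0235
S = 67.0

Shore A = 67.0


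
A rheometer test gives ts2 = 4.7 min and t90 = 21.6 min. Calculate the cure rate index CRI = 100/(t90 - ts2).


CRI = 100 / (t90 - ts2)
= 100 / (21.6 - 4.7)
= 100 / 16.9
= 5.92 min^-1

5.92 min^-1


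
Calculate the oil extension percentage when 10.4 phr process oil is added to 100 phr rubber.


Oil % = oil / (100 + oil) * 100
= 10.4 / (100 + 10.4) * 100
= 10.4 / 110.4 * 100
= 9.42%

9.42%


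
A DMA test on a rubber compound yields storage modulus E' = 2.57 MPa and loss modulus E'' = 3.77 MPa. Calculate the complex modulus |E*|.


|E*| = sqrt(E'^2 + E''^2)
= sqrt(2.57^2 + 3.77^2)
= sqrt(6.6049 + 14.2129)
= 4.563 MPa

4.563 MPa


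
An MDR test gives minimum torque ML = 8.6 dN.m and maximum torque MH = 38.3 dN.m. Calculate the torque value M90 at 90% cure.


M90 = ML + 0.9 * (MH - ML)
M90 = 8.6 + 0.9 * (38.3 - 8.6)
M90 = 8.6 + 0.9 * 29.7
M90 = 35.33 dN.m

35.33 dN.m


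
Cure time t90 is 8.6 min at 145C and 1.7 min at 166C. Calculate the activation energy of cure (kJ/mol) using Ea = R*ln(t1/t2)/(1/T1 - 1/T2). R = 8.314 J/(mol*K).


T1 = 418.15 K, T2 = 439.15 K
1/T1 - 1/T2 = 1.1436e-04
ln(t1/t2) = ln(8.6/1.7) = 1.6211
Ea = 8.314 * 1.6211 / 1.1436e-04 = 117856.7919 J/mol
Ea = 117.86 kJ/mol

117.86 kJ/mol


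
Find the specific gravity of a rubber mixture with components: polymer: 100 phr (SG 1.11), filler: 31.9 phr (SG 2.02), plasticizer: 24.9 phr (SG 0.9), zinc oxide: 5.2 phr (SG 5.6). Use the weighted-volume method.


Sum of weights = 162.0
Volume contributions:
  polymer: 100/1.11 = 90.0901
  filler: 31.9/2.02 = 15.7921
  plasticizer: 24.9/0.9 = 27.6667
  zinc oxide: 5.2/5.6 = 0.9286
Sum of volumes = 134.4774
SG = 162.0 / 134.4774 = 1.205

SG = 1.205


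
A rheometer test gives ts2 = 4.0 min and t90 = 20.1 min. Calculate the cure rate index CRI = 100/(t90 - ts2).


CRI = 100 / (t90 - ts2)
= 100 / (20.1 - 4.0)
= 100 / 16.1
= 6.21 min^-1

6.21 min^-1


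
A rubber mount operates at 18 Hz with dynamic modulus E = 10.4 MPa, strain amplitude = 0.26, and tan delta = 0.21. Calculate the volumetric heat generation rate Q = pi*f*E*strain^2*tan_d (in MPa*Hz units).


Q = pi * f * E * strain^2 * tan_d
= pi * 18 * 10.4 * 0.26^2 * 0.21
= pi * 18 * 10.4 * 0.0676 * 0.21
= 8.3488

Q = 8.3488


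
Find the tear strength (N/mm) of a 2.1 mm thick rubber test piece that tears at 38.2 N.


Tear strength = force / thickness
= 38.2 / 2.1
= 18.19 N/mm

18.19 N/mm


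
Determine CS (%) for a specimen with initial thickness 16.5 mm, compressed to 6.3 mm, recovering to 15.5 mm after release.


CS = (t0 - recovered) / (t0 - ts) * 100
= (16.5 - 15.5) / (16.5 - 6.3) * 100
= 1.0 / 10.2 * 100
= 9.8%

9.8%


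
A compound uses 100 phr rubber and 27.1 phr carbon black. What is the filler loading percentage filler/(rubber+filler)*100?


Filler % = filler / (rubber + filler) * 100
= 27.1 / (100 + 27.1) * 100
= 27.1 / 127.1 * 100
= 21.32%

21.32%


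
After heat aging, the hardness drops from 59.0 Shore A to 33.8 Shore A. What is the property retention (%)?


Retention = aged / original * 100
= 33.8 / 59.0 * 100
= 57.3%

57.3%


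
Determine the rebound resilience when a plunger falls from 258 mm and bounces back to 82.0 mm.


Resilience = h_rebound / h_drop * 100
= 82.0 / 258 * 100
= 31.8%

31.8%


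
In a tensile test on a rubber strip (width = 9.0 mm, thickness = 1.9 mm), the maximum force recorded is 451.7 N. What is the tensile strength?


Area = width * thickness = 9.0 * 1.9 = 17.1 mm^2
TS = force / area = 451.7 / 17.1 = 26.42 MPa

26.42 MPa


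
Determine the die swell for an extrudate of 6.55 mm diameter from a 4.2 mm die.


Die swell ratio = D_extrudate / D_die
= 6.55 / 4.2
= 1.56

Die swell = 1.56


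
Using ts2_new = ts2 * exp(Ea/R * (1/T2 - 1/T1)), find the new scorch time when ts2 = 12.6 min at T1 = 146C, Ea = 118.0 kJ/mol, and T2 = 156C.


Convert temperatures: T1 = 146 + 273.15 = 419.15 K, T2 = 156 + 273.15 = 429.15 K
ts2_new = 12.6 * exp(118000 / 8.314 * (1/429.15 - 1/419.15))
1/T2 - 1/T1 = -5.5593e-05
ts2_new = 5.72 min

5.72 min


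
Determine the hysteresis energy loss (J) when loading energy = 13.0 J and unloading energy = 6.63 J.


Hysteresis loss = loading - unloading
= 13.0 - 6.63
= 6.37 J

6.37 J


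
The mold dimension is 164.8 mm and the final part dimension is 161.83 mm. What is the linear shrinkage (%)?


Shrinkage = (mold - part) / mold * 100
= (164.8 - 161.83) / 164.8 * 100
= 2.97 / 164.8 * 100
= 1.8%

1.8%


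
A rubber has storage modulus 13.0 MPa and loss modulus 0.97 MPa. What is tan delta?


tan delta = E'' / E'
= 0.97 / 13.0
= 0.0746

tan delta = 0.0746


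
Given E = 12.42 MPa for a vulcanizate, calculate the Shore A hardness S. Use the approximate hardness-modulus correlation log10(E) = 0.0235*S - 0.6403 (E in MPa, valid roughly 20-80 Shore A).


log10(E) = 0.0235*S - 0.6403  =>  S = (log10(E) + 0.6403) / 0.0235
log10(12.42) = 1.094122
S = (1.094122 + 0.6403) / 0.0235 = 1.734422 / 0.0235
S = 73.8

Shore A = 73.8


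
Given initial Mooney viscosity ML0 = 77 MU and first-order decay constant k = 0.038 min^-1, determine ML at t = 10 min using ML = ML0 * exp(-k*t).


ML = ML0 * exp(-k * t)
ML = 77 * exp(-0.038 * 10)
ML = 77 * 0.6839
ML = 52.66 MU

52.66 MU


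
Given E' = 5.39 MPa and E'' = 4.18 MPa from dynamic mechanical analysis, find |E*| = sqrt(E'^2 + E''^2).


|E*| = sqrt(E'^2 + E''^2)
= sqrt(5.39^2 + 4.18^2)
= sqrt(29.0521 + 17.4724)
= 6.821 MPa

6.821 MPa


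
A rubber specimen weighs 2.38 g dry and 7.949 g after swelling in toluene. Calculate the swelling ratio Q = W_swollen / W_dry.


Q = W_swollen / W_dry
Q = 7.949 / 2.38
Q = 3.34

Q = 3.34


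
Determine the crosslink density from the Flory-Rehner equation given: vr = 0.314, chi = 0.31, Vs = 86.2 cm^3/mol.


ln(1 - vr) = ln(1 - 0.314) = -0.3769
Numerator = -((-0.3769) + 0.314 + 0.31 * 0.314^2) = 0.0323
Denominator = 86.2 * (0.314^(1/3) - 0.314/2) = 45.0557
nu = 0.0323 / 45.0557 = 7.1718e-04 mol/cm^3

7.1718e-04 mol/cm^3


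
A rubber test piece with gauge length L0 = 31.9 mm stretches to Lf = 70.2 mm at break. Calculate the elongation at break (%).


Elongation = (Lf - L0) / L0 * 100
= (70.2 - 31.9) / 31.9 * 100
= 38.3 / 31.9 * 100
= 120.1%

120.1%


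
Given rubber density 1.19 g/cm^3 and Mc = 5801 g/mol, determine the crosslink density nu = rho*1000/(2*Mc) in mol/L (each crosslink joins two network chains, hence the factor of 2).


nu = rho * 1000 / (2 * Mc)
nu = 1.19 * 1000 / (2 * 5801)
nu = 1190.0 / 11602
nu = 0.1026 mol/L

0.1026 mol/L


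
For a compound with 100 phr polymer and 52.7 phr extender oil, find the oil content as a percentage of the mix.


Oil % = oil / (100 + oil) * 100
= 52.7 / (100 + 52.7) * 100
= 52.7 / 152.7 * 100
= 34.51%

34.51%


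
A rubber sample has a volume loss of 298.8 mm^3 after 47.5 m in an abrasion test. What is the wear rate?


Rate = volume_loss / distance
= 298.8 / 47.5
= 6.291 mm^3/m

6.291 mm^3/m


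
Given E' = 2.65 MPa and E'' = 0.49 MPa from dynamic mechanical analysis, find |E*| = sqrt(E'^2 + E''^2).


|E*| = sqrt(E'^2 + E''^2)
= sqrt(2.65^2 + 0.49^2)
= sqrt(7.0225 + 0.2401)
= 2.695 MPa

2.695 MPa


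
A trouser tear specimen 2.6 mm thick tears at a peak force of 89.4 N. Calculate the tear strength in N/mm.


Tear strength = force / thickness
= 89.4 / 2.6
= 34.38 N/mm

34.38 N/mm


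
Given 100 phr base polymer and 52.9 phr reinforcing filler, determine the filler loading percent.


Filler % = filler / (rubber + filler) * 100
= 52.9 / (100 + 52.9) * 100
= 52.9 / 152.9 * 100
= 34.6%

34.6%


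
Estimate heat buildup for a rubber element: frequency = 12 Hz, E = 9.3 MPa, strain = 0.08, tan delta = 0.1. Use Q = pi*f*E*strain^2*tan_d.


Q = pi * f * E * strain^2 * tan_d
= pi * 12 * 9.3 * 0.08^2 * 0.1
= pi * 12 * 9.3 * 0.0064 * 0.1
= 0.2244

Q = 0.2244


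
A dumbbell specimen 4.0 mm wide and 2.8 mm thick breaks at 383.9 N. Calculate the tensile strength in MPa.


Area = width * thickness = 4.0 * 2.8 = 11.2 mm^2
TS = force / area = 383.9 / 11.2 = 34.28 MPa

34.28 MPa
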